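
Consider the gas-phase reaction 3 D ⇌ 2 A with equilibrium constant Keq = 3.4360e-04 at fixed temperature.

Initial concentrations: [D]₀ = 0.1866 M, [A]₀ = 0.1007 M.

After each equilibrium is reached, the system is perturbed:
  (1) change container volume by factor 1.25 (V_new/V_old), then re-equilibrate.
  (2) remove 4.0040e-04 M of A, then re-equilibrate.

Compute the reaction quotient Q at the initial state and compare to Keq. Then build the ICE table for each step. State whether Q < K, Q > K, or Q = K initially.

Q₀ = 1.561; Q > K (proceeds reverse)

Q₀ = 1.561 vs Keq = 3.4360e-04 ⇒ Q>K, reverse
Step 1:
                   D          A
  init        0.1866     0.1007
  Δ           0.1457   -0.09715
  eq          0.3323   0.003551
  solve Keq expr → x = -0.04857; check Q = 3.4360e-04
Then change container volume by factor 1.25 (V_new/V_old).
Step 2:
                   D          A
  init        0.2659   0.002841
  Δ       4.4041e-04 -2.9361e-04
  eq          0.2663   0.002547
  solve Keq expr → x = -1.4680e-04; check Q = 3.4360e-04
Then remove 4.0040e-04 M of A.
Step 3:
                   D          A
  init        0.2663   0.002147
  Δ       -5.8795e-04 3.9197e-04
  eq          0.2657   0.002539
  solve Keq expr → x = 1.9598e-04; check Q = 3.4360e-04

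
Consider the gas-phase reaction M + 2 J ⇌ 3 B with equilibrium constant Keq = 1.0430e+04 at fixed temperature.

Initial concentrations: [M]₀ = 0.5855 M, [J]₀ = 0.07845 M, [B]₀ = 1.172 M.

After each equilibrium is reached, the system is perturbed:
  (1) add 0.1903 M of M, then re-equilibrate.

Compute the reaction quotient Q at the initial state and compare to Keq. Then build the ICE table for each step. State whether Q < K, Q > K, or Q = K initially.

Q₀ = 446.8 vs Keq = 1.0430e+04 ⇒ Q<K, forward
Step 1:
                    M           J           B
  init         0.5855     0.07845       1.172
  Δ          -0.02992    -0.05983     0.08975
  eq           0.5556     0.01862       1.262
  solve Keq expr → x = 0.02992; check Q = 1.0430e+04
Then add 0.1903 M of M.
Step 2:
                    M           J           B
  init         0.7459     0.01862       1.262
  Δ         -0.001233   -0.002466    0.003698
  eq           0.7447     0.01615       1.265
  solve Keq expr → x = 0.001233; check Q = 1.0430e+04

Q₀ = 446.8; Q < K (proceeds forward)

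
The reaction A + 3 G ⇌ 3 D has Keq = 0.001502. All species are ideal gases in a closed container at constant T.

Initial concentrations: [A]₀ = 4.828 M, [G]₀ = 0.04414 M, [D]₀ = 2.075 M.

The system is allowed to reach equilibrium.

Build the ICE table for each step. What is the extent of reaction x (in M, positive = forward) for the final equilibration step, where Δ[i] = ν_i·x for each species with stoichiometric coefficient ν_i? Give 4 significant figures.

Q₀ = 2.1517e+04 vs Keq = 0.001502 ⇒ Q>K, reverse
Step 1:
                   A          G          D
  Initial      4.828    0.04414      2.075
  Change      0.5735       1.72      -1.72
  Equil        5.401      1.765     0.3546
  solve Keq expr → x = -0.5735; check Q = 0.001502

x = -0.5735 M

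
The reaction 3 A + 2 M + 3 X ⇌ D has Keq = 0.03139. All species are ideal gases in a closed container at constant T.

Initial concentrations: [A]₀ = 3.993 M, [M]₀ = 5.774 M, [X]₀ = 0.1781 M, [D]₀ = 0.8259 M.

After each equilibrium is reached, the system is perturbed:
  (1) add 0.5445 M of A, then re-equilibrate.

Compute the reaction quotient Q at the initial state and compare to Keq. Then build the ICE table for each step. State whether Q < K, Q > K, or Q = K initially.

Q₀ = 0.06888; Q > K (proceeds reverse)

Q₀ = 0.06888 vs Keq = 0.03139 ⇒ Q>K, reverse
Step 1:
                  A         M         X         D
  I           3.993     5.774    0.1781    0.8259
  C         0.04824   0.03216   0.04824  -0.01608
  E           4.041     5.806    0.2263    0.8098
  solve Keq expr → x = -0.01608; check Q = 0.03139
Then add 0.5445 M of A.
Step 2:
                  A         M         X         D
  I           4.586     5.806    0.2263    0.8098
  C        -0.02473  -0.01649  -0.02473  0.008244
  E           4.561      5.79    0.2016    0.8181
  solve Keq expr → x = 0.008244; check Q = 0.03139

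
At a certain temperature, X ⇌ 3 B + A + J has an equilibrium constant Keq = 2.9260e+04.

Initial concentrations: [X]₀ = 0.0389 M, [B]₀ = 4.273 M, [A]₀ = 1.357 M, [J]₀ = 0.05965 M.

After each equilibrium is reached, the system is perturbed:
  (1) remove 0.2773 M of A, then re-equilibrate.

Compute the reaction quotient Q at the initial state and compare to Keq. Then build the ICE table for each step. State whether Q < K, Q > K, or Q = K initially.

Q₀ = 162.3 vs Keq = 2.9260e+04 ⇒ Q<K, forward
Step 1:
                  X         B         A         J
  init       0.0389     4.273     1.357   0.05965
  Δ         -0.0385    0.1155    0.0385    0.0385
  eq      3.9566e-04     4.389     1.396   0.09815
  solve Keq expr → x = 0.0385; check Q = 2.9260e+04
Then remove 0.2773 M of A.
Step 2:
                  X         B         A         J
  init    3.9566e-04     4.389     1.118   0.09815
  Δ       -7.8295e-05 2.3488e-04 7.8295e-05 7.8295e-05
  eq      3.1736e-04     4.389     1.118   0.09823
  solve Keq expr → x = 7.8295e-05; check Q = 2.9260e+04

Q₀ = 162.3; Q < K (proceeds forward)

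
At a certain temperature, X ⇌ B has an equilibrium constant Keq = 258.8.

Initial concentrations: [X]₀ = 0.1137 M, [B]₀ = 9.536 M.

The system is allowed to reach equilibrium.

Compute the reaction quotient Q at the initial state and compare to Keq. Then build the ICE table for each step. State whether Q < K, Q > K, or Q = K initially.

Q₀ = 83.87; Q < K (proceeds forward)

Q₀ = 83.87 vs Keq = 258.8 ⇒ Q<K, forward
Step 1:
                   X          B
  init        0.1137      9.536
  Δ         -0.07656    0.07656
  eq         0.03714      9.613
  solve Keq expr → x = 0.07656; check Q = 258.8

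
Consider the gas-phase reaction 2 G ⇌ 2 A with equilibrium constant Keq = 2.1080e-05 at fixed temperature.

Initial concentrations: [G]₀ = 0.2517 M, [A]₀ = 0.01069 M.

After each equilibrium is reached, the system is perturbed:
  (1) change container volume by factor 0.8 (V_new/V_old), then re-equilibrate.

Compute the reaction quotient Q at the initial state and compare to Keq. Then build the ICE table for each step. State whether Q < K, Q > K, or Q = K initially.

Q₀ = 0.001804 vs Keq = 2.1080e-05 ⇒ Q>K, reverse
Step 1:
                  G         A
  Initial    0.2517   0.01069
  Change   0.009491 -0.009491
  Equil      0.2612  0.001199
  solve Keq expr → x = -0.004745; check Q = 2.1080e-05
Then change container volume by factor 0.8 (V_new/V_old).
Step 2:
                  G         A
  Initial    0.3265  0.001499
  Change          0         0
  Equil      0.3265  0.001499
  solve Keq expr → x = 0; check Q = 2.1080e-05

Q₀ = 0.001804; Q > K (proceeds reverse)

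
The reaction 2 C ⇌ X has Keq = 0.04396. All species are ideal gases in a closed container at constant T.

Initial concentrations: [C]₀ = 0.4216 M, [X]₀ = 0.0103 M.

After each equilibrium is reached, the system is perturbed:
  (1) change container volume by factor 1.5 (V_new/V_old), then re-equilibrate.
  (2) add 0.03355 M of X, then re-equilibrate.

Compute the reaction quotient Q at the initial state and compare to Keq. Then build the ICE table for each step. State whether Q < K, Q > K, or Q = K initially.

Q₀ = 0.05795 vs Keq = 0.04396 ⇒ Q>K, reverse
Step 1:
                   C          X
  I           0.4216     0.0103
  C         0.004628  -0.002314
  E           0.4262   0.007986
  solve Keq expr → x = -0.002314; check Q = 0.04396
Then change container volume by factor 1.5 (V_new/V_old).
Step 2:
                   C          X
  I           0.2842   0.005324
  C          0.00338   -0.00169
  E           0.2875   0.003634
  solve Keq expr → x = -0.00169; check Q = 0.04396
Then add 0.03355 M of X.
Step 3:
                   C          X
  I           0.2875    0.03718
  C          0.06353   -0.03177
  E           0.3511   0.005418
  solve Keq expr → x = -0.03177; check Q = 0.04396

Q₀ = 0.05795; Q > K (proceeds reverse)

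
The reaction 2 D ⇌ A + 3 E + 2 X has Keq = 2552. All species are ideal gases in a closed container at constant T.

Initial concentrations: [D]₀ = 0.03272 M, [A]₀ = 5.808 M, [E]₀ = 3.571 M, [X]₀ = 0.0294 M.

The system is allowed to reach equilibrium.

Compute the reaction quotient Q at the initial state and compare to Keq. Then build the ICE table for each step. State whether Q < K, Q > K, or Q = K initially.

Q₀ = 213.5; Q < K (proceeds forward)

Q₀ = 213.5 vs Keq = 2552 ⇒ Q<K, forward
Step 1:
                  D         A         E         X
  I         0.03272     5.808     3.571    0.0294
  C        -0.01746  0.008729   0.02619   0.01746
  E         0.01526     5.817     3.597   0.04686
  solve Keq expr → x = 0.008729; check Q = 2552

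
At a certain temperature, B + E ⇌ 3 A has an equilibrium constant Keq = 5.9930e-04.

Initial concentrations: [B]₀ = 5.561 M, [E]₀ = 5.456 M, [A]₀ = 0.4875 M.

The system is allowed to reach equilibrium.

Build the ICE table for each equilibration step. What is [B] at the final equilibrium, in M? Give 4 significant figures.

Q₀ = 0.003819 vs Keq = 5.9930e-04 ⇒ Q>K, reverse
Step 1:
                    B           E           A
  Initial       5.561       5.456      0.4875
  Change      0.07406     0.07406     -0.2222
  Equil         5.635        5.53      0.2653
  solve Keq expr → x = -0.07406; check Q = 5.9930e-04

[B]_eq = 5.635 M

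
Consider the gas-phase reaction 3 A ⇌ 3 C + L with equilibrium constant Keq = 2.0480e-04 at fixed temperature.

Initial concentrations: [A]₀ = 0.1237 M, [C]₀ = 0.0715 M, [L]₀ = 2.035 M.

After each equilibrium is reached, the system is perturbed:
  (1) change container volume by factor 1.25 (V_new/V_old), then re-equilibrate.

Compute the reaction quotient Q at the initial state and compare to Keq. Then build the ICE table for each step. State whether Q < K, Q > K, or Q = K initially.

Q₀ = 0.393; Q > K (proceeds reverse)

Q₀ = 0.393 vs Keq = 2.0480e-04 ⇒ Q>K, reverse
Step 1:
                    A           C           L
  init         0.1237      0.0715       2.035
  Δ            0.0628     -0.0628    -0.02093
  eq           0.1865    0.008705       2.014
  solve Keq expr → x = -0.02093; check Q = 2.0480e-04
Then change container volume by factor 1.25 (V_new/V_old).
Step 2:
                    A           C           L
  init         0.1492    0.006964       1.611
  Δ       -5.1173e-04  5.1173e-04  1.7058e-04
  eq           0.1487    0.007475       1.611
  solve Keq expr → x = 1.7058e-04; check Q = 2.0480e-04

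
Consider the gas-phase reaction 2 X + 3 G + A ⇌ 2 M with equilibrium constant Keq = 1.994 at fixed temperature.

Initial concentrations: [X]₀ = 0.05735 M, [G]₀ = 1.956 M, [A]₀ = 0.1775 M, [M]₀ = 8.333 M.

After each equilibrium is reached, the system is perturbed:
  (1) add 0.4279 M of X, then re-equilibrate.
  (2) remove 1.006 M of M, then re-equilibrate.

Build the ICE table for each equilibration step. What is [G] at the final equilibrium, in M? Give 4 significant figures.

[G]_eq = 3.037 M

Q₀ = 1.5894e+04 vs Keq = 1.994 ⇒ Q>K, reverse
Step 1:
                  X         G         A         M
  Initial   0.05735     1.956    0.1775     8.333
  Change     0.9652     1.448    0.4826   -0.9652
  Equil       1.023     3.404    0.6601     7.368
  solve Keq expr → x = -0.4826; check Q = 1.994
Then add 0.4279 M of X.
Step 2:
                  X         G         A         M
  Initial      1.45     3.404    0.6601     7.368
  Change    -0.1779   -0.2669  -0.08896    0.1779
  Equil       1.273     3.137    0.5712     7.546
  solve Keq expr → x = 0.08896; check Q = 1.994
Then remove 1.006 M of M.
Step 3:
                  X         G         A         M
  Initial     1.273     3.137    0.5712      6.54
  Change   -0.06688   -0.1003  -0.03344   0.06688
  Equil       1.206     3.037    0.5377     6.607
  solve Keq expr → x = 0.03344; check Q = 1.994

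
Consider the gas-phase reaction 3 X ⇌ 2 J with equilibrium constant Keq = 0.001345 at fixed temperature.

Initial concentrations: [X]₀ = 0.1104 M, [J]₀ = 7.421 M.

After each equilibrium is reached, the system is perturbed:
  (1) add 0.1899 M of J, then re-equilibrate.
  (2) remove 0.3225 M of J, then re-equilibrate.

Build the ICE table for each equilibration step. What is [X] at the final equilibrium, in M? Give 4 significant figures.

Q₀ = 4.0928e+04 vs Keq = 0.001345 ⇒ Q>K, reverse
Step 1:
                  X         J
  init       0.1104     7.421
  Δ           9.494    -6.329
  eq          9.604     1.092
  solve Keq expr → x = -3.165; check Q = 0.001345
Then add 0.1899 M of J.
Step 2:
                  X         J
  init        9.604     1.282
  Δ          0.2266    -0.151
  eq          9.831      1.13
  solve Keq expr → x = -0.07552; check Q = 0.001345
Then remove 0.3225 M of J.
Step 3:
                  X         J
  init        9.831     0.808
  Δ         -0.3851    0.2567
  eq          9.446     1.065
  solve Keq expr → x = 0.1284; check Q = 0.001345

[X]_eq = 9.446 M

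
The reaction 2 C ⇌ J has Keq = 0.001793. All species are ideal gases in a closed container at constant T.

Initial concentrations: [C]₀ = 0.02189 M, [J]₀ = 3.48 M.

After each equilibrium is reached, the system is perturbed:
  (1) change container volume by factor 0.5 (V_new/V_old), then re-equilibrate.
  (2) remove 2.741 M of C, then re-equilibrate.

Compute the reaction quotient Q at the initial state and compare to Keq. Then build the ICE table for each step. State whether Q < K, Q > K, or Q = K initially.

Q₀ = 7263; Q > K (proceeds reverse)

Q₀ = 7263 vs Keq = 0.001793 ⇒ Q>K, reverse
Step 1:
                  C         J
  init      0.02189      3.48
  Δ           6.793    -3.397
  eq          6.815   0.08328
  solve Keq expr → x = -3.397; check Q = 0.001793
Then change container volume by factor 0.5 (V_new/V_old).
Step 2:
                  C         J
  init        13.63    0.1666
  Δ         -0.3038    0.1519
  eq          13.33    0.3184
  solve Keq expr → x = 0.1519; check Q = 0.001793
Then remove 2.741 M of C.
Step 3:
                  C         J
  init        10.59    0.3184
  Δ          0.2183   -0.1091
  eq           10.8    0.2093
  solve Keq expr → x = -0.1091; check Q = 0.001793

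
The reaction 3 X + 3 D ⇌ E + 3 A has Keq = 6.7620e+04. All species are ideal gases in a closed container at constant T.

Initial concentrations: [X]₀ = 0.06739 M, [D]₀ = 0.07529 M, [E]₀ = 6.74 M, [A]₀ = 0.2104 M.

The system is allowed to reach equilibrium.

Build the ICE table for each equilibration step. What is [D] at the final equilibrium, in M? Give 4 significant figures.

[D]_eq = 0.09744 M

Q₀ = 4.8062e+05 vs Keq = 6.7620e+04 ⇒ Q>K, reverse
Step 1:
                  X         D         E         A
  I         0.06739   0.07529      6.74    0.2104
  C         0.02215   0.02215 -0.007384  -0.02215
  E         0.08954   0.09744     6.733    0.1882
  solve Keq expr → x = -0.007384; check Q = 6.7620e+04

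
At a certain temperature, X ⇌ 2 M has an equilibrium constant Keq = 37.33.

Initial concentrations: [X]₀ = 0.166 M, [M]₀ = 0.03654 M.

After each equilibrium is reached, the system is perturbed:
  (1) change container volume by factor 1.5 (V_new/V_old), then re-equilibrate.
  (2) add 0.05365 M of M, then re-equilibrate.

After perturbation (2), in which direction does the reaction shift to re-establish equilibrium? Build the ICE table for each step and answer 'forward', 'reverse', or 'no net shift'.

Direction: reverse

Q₀ = 0.008043 vs Keq = 37.33 ⇒ Q<K, forward
Step 1:
                   X          M
  init         0.166    0.03654
  Δ          -0.1625      0.325
  eq        0.003501     0.3615
  solve Keq expr → x = 0.1625; check Q = 37.33
Then change container volume by factor 1.5 (V_new/V_old).
Step 2:
                   X          M
  init      0.002334      0.241
  Δ       -7.5845e-04   0.001517
  eq        0.001576     0.2425
  solve Keq expr → x = 7.5845e-04; check Q = 37.33
Then add 0.05365 M of M.
Step 3:
                   X          M
  init      0.001576     0.2962
  Δ       7.5050e-04  -0.001501
  eq        0.002326     0.2947
  solve Keq expr → x = -7.5050e-04; check Q = 37.33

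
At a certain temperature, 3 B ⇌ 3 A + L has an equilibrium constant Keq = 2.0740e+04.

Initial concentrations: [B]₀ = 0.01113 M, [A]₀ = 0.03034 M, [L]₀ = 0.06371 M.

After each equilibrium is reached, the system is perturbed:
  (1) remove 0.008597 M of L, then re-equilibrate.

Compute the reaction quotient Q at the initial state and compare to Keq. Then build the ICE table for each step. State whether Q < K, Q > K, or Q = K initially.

Q₀ = 1.291; Q < K (proceeds forward)

Q₀ = 1.291 vs Keq = 2.0740e+04 ⇒ Q<K, forward
Step 1:
                    B           A           L
  I           0.01113     0.03034     0.06371
  C          -0.01053     0.01053    0.003508
  E        6.0476e-04     0.04087     0.06722
  solve Keq expr → x = 0.003508; check Q = 2.0740e+04
Then remove 0.008597 M of L.
Step 2:
                    B           A           L
  I        6.0476e-04     0.04087     0.05862
  C       -2.6562e-05  2.6562e-05  8.8540e-06
  E        5.7819e-04     0.04089     0.05863
  solve Keq expr → x = 8.8540e-06; check Q = 2.0740e+04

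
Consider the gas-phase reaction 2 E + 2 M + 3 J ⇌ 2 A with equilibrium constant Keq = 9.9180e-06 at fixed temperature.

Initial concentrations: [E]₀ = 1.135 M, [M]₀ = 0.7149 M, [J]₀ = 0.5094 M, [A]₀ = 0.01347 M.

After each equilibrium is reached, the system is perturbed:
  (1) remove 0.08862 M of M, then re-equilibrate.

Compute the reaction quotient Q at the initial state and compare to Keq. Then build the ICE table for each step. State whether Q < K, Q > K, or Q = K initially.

Q₀ = 0.002085 vs Keq = 9.9180e-06 ⇒ Q>K, reverse
Step 1:
                    E           M           J           A
  I             1.135      0.7149      0.5094     0.01347
  C           0.01246     0.01246     0.01869    -0.01246
  E             1.147      0.7274      0.5281    0.001009
  solve Keq expr → x = -0.006231; check Q = 9.9180e-06
Then remove 0.08862 M of M.
Step 2:
                    E           M           J           A
  I             1.147      0.6387      0.5281    0.001009
  C        1.2217e-04  1.2217e-04  1.8326e-04 -1.2217e-04
  E             1.148      0.6389      0.5283  8.8653e-04
  solve Keq expr → x = -6.1087e-05; check Q = 9.9180e-06

Q₀ = 0.002085; Q > K (proceeds reverse)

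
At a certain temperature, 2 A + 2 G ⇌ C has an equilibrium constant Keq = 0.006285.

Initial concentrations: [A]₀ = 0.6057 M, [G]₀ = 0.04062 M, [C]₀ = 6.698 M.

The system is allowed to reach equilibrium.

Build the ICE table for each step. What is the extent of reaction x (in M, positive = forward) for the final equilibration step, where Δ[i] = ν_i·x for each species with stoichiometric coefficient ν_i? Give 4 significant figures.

x = -2.399 M

Q₀ = 1.1065e+04 vs Keq = 0.006285 ⇒ Q>K, reverse
Step 1:
                   A          G          C
  I           0.6057    0.04062      6.698
  C            4.799      4.799     -2.399
  E            5.404      4.839      4.299
  solve Keq expr → x = -2.399; check Q = 0.006285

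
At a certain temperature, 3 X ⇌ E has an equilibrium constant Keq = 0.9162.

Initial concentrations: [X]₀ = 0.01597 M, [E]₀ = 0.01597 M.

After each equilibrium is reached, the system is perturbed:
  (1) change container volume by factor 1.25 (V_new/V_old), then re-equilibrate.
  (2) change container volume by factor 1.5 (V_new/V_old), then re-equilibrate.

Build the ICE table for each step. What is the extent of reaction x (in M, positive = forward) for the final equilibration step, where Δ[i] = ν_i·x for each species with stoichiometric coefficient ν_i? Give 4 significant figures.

Q₀ = 3921 vs Keq = 0.9162 ⇒ Q>K, reverse
Step 1:
                  X         E
  Initial   0.01597   0.01597
  Change    0.04722  -0.01574
  Equil     0.06319 2.3113e-04
  solve Keq expr → x = -0.01574; check Q = 0.9162
Then change container volume by factor 1.25 (V_new/V_old).
Step 2:
                  X         E
  Initial   0.05055 1.8491e-04
  Change  1.9556e-04 -6.5188e-05
  Equil     0.05074 1.1972e-04
  solve Keq expr → x = -6.5188e-05; check Q = 0.9162
Then change container volume by factor 1.5 (V_new/V_old).
Step 3:
                  X         E
  Initial   0.03383 7.9813e-05
  Change  1.3177e-04 -4.3925e-05
  Equil     0.03396 3.5889e-05
  solve Keq expr → x = -4.3925e-05; check Q = 0.9162

x = -4.3925e-05 M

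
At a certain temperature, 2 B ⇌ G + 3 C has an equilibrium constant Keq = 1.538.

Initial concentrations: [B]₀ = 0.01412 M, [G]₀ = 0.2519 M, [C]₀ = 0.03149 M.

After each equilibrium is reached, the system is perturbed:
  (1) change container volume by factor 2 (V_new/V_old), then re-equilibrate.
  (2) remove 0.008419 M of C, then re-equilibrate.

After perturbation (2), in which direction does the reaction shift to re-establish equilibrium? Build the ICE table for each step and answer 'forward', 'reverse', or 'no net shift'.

Q₀ = 0.03945 vs Keq = 1.538 ⇒ Q<K, forward
Step 1:
                    B           G           C
  I           0.01412      0.2519     0.03149
  C          -0.01002     0.00501     0.01503
  E          0.004101      0.2569     0.04652
  solve Keq expr → x = 0.00501; check Q = 1.538
Then change container volume by factor 2 (V_new/V_old).
Step 2:
                    B           G           C
  I           0.00205      0.1285     0.02326
  C       -9.2959e-04  4.6480e-04    0.001394
  E          0.001121      0.1289     0.02465
  solve Keq expr → x = 4.6480e-04; check Q = 1.538
Then remove 0.008419 M of C.
Step 3:
                    B           G           C
  I          0.001121      0.1289     0.01623
  C       -4.8090e-04  2.4045e-04  7.2135e-04
  E        6.3985e-04      0.1292     0.01696
  solve Keq expr → x = 2.4045e-04; check Q = 1.538

Direction: forward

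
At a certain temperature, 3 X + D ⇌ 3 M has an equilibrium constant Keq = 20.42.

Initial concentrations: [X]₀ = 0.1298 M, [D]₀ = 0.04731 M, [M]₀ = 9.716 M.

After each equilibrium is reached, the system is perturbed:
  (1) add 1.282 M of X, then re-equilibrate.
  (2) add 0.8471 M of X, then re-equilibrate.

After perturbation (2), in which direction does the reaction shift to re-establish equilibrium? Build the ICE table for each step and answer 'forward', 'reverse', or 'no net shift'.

Direction: forward

Q₀ = 8.8651e+06 vs Keq = 20.42 ⇒ Q>K, reverse
Step 1:
                    X           D           M
  Initial      0.1298     0.04731       9.716
  Change        2.572      0.8575      -2.572
  Equil         2.702      0.9048       7.144
  solve Keq expr → x = -0.8575; check Q = 20.42
Then add 1.282 M of X.
Step 2:
                    X           D           M
  Initial       3.984      0.9048       7.144
  Change      -0.7036     -0.2345      0.7036
  Equil         3.281      0.6702       7.847
  solve Keq expr → x = 0.2345; check Q = 20.42
Then add 0.8471 M of X.
Step 3:
                    X           D           M
  Initial       4.128      0.6702       7.847
  Change      -0.4069     -0.1356      0.4069
  Equil         3.721      0.5346       8.254
  solve Keq expr → x = 0.1356; check Q = 20.42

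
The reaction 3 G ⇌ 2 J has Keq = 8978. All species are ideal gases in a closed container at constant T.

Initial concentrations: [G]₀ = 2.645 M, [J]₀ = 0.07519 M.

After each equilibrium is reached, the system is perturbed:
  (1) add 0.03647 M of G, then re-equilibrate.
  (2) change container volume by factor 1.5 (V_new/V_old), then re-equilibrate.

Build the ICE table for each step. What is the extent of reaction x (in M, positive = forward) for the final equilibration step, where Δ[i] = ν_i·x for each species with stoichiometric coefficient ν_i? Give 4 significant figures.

x = -0.002257 M

Q₀ = 3.0552e-04 vs Keq = 8978 ⇒ Q<K, forward
Step 1:
                   G          J
  init         2.645    0.07519
  Δ           -2.574      1.716
  eq         0.07096      1.791
  solve Keq expr → x = 0.858; check Q = 8978
Then add 0.03647 M of G.
Step 2:
                   G          J
  init        0.1074      1.791
  Δ         -0.03584    0.02389
  eq         0.07159      1.815
  solve Keq expr → x = 0.01195; check Q = 8978
Then change container volume by factor 1.5 (V_new/V_old).
Step 3:
                   G          J
  init       0.04773       1.21
  Δ         0.006771  -0.004514
  eq          0.0545      1.206
  solve Keq expr → x = -0.002257; check Q = 8978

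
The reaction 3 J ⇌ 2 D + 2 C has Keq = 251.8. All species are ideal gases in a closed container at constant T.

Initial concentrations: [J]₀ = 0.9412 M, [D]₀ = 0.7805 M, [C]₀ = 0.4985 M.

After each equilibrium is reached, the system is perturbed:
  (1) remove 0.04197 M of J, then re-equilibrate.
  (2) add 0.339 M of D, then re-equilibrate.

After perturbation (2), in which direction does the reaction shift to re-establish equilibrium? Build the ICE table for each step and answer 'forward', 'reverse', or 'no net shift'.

Q₀ = 0.1816 vs Keq = 251.8 ⇒ Q<K, forward
Step 1:
                  J         D         C
  I          0.9412    0.7805    0.4985
  C          -0.754    0.5027    0.5027
  E          0.1872     1.283     1.001
  solve Keq expr → x = 0.2513; check Q = 251.8
Then remove 0.04197 M of J.
Step 2:
                  J         D         C
  I          0.1452     1.283     1.001
  C         0.03658  -0.02439  -0.02439
  E          0.1818     1.259    0.9768
  solve Keq expr → x = -0.01219; check Q = 251.8
Then add 0.339 M of D.
Step 3:
                  J         D         C
  I          0.1818     1.598    0.9768
  C          0.0271  -0.01806  -0.01806
  E          0.2089      1.58    0.9588
  solve Keq expr → x = -0.009032; check Q = 251.8

Direction: reverse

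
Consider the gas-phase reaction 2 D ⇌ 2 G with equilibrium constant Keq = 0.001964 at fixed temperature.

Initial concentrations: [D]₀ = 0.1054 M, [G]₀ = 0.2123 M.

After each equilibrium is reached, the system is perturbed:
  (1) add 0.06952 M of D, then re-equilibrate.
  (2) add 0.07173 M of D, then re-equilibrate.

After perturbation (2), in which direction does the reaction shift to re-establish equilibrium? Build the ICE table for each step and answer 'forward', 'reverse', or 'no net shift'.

Direction: forward

Q₀ = 4.057 vs Keq = 0.001964 ⇒ Q>K, reverse
Step 1:
                   D          G
  init        0.1054     0.2123
  Δ           0.1988    -0.1988
  eq          0.3042    0.01348
  solve Keq expr → x = -0.09941; check Q = 0.001964
Then add 0.06952 M of D.
Step 2:
                   D          G
  init        0.3737    0.01348
  Δ         -0.00295    0.00295
  eq          0.3708    0.01643
  solve Keq expr → x = 0.001475; check Q = 0.001964
Then add 0.07173 M of D.
Step 3:
                   D          G
  init        0.4425    0.01643
  Δ        -0.003044   0.003044
  eq          0.4395    0.01948
  solve Keq expr → x = 0.001522; check Q = 0.001964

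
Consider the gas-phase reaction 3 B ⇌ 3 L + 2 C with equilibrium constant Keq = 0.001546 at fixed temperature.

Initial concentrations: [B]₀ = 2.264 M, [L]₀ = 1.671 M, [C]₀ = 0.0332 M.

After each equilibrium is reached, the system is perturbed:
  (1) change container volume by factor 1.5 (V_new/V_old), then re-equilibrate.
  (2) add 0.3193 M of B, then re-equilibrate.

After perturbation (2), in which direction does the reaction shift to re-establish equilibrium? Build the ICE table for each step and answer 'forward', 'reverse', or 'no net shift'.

Direction: forward

Q₀ = 4.4318e-04 vs Keq = 0.001546 ⇒ Q<K, forward
Step 1:
                  B         L         C
  I           2.264     1.671    0.0332
  C        -0.03789   0.03789   0.02526
  E           2.226     1.709   0.05846
  solve Keq expr → x = 0.01263; check Q = 0.001546
Then change container volume by factor 1.5 (V_new/V_old).
Step 2:
                  B         L         C
  I           1.484     1.139   0.03897
  C         -0.0244    0.0244   0.01627
  E            1.46     1.164   0.05524
  solve Keq expr → x = 0.008133; check Q = 0.001546
Then add 0.3193 M of B.
Step 3:
                  B         L         C
  I           1.779     1.164   0.05524
  C        -0.02325   0.02325    0.0155
  E           1.756     1.187   0.07074
  solve Keq expr → x = 0.00775; check Q = 0.001546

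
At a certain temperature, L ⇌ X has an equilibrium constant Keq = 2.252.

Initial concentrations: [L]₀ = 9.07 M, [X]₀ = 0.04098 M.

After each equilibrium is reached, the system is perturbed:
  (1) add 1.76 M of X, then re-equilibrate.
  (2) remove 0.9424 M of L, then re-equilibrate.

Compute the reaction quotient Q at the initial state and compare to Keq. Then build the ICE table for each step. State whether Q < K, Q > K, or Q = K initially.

Q₀ = 0.004518; Q < K (proceeds forward)

Q₀ = 0.004518 vs Keq = 2.252 ⇒ Q<K, forward
Step 1:
                    L           X
  I              9.07     0.04098
  C            -6.268       6.268
  E             2.802       6.309
  solve Keq expr → x = 6.268; check Q = 2.252
Then add 1.76 M of X.
Step 2:
                    L           X
  I             2.802       8.069
  C            0.5412     -0.5412
  E             3.343       7.528
  solve Keq expr → x = -0.5412; check Q = 2.252
Then remove 0.9424 M of L.
Step 3:
                    L           X
  I               2.4       7.528
  C            0.6526     -0.6526
  E             3.053       6.876
  solve Keq expr → x = -0.6526; check Q = 2.252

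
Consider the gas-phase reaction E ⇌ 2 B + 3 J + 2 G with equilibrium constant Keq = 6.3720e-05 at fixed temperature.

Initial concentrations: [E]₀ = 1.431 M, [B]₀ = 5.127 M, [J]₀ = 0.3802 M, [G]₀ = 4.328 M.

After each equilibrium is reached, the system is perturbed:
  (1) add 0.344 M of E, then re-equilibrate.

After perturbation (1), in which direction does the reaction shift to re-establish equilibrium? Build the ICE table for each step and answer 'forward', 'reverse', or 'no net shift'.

Direction: forward

Q₀ = 18.91 vs Keq = 6.3720e-05 ⇒ Q>K, reverse
Step 1:
                    E           B           J           G
  init          1.431       5.127      0.3802       4.328
  Δ            0.1246     -0.2493     -0.3739     -0.2493
  eq            1.556       4.878    0.006303       4.079
  solve Keq expr → x = -0.1246; check Q = 6.3720e-05
Then add 0.344 M of E.
Step 2:
                    E           B           J           G
  init            1.9       4.878    0.006303       4.079
  Δ       -1.4443e-04  2.8886e-04  4.3329e-04  2.8886e-04
  eq            1.899       4.878    0.006737       4.079
  solve Keq expr → x = 1.4443e-04; check Q = 6.3720e-05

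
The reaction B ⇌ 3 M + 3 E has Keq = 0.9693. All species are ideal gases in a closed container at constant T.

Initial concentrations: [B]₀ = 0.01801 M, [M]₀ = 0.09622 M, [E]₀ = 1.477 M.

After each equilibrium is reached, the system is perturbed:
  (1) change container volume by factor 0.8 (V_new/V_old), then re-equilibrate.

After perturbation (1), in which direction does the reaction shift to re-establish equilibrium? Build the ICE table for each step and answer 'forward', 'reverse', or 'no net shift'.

Q₀ = 0.1594 vs Keq = 0.9693 ⇒ Q<K, forward
Step 1:
                   B          M          E
  init       0.01801    0.09622      1.477
  Δ         -0.01058    0.03175    0.03175
  eq        0.007426      0.128      1.509
  solve Keq expr → x = 0.01058; check Q = 0.9693
Then change container volume by factor 0.8 (V_new/V_old).
Step 2:
                   B          M          E
  init      0.009282       0.16      1.886
  Δ         0.007753   -0.02326   -0.02326
  eq         0.01703     0.1367      1.863
  solve Keq expr → x = -0.007753; check Q = 0.9693

Direction: reverse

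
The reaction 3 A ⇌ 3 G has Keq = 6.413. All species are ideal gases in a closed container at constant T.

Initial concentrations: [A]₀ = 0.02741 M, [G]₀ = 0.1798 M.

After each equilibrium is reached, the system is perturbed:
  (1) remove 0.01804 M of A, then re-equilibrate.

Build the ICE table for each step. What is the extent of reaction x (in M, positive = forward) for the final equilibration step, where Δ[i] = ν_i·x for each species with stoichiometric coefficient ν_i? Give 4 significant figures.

Q₀ = 282.3 vs Keq = 6.413 ⇒ Q>K, reverse
Step 1:
                   A          G
  Initial    0.02741     0.1798
  Change     0.04509   -0.04509
  Equil       0.0725     0.1347
  solve Keq expr → x = -0.01503; check Q = 6.413
Then remove 0.01804 M of A.
Step 2:
                   A          G
  Initial    0.05446     0.1347
  Change     0.01173   -0.01173
  Equil      0.06619      0.123
  solve Keq expr → x = -0.003909; check Q = 6.413

x = -0.003909 M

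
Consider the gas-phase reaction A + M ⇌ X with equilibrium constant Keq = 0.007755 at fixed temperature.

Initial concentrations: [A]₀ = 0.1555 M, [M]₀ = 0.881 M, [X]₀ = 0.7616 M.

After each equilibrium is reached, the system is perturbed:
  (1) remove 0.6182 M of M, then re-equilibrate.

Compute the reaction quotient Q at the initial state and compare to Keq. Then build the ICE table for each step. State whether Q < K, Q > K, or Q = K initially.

Q₀ = 5.559; Q > K (proceeds reverse)

Q₀ = 5.559 vs Keq = 0.007755 ⇒ Q>K, reverse
Step 1:
                    A           M           X
  I            0.1555       0.881      0.7616
  C            0.7501      0.7501     -0.7501
  E            0.9056       1.631     0.01146
  solve Keq expr → x = -0.7501; check Q = 0.007755
Then remove 0.6182 M of M.
Step 2:
                    A           M           X
  I            0.9056       1.013     0.01146
  C          0.004278    0.004278   -0.004278
  E            0.9099       1.017    0.007178
  solve Keq expr → x = -0.004278; check Q = 0.007755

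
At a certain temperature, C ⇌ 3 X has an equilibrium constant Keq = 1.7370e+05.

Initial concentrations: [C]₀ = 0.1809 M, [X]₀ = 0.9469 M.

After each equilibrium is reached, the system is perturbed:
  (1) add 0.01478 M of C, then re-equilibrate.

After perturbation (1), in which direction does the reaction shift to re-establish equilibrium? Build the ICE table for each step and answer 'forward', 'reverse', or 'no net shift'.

Q₀ = 4.693 vs Keq = 1.7370e+05 ⇒ Q<K, forward
Step 1:
                   C          X
  I           0.1809     0.9469
  C          -0.1809     0.5426
  E       1.9027e-05       1.49
  solve Keq expr → x = 0.1809; check Q = 1.7370e+05
Then add 0.01478 M of C.
Step 2:
                   C          X
  I           0.0148       1.49
  C         -0.01478    0.04433
  E       2.0776e-05      1.534
  solve Keq expr → x = 0.01478; check Q = 1.7370e+05

Direction: forward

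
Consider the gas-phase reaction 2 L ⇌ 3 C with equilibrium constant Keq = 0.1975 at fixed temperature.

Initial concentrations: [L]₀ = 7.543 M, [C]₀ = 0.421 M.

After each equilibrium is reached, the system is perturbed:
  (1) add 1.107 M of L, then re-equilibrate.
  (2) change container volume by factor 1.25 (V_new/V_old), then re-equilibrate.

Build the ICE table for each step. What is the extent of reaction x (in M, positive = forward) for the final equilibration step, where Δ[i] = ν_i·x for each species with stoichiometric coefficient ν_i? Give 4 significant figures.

Q₀ = 0.001311 vs Keq = 0.1975 ⇒ Q<K, forward
Step 1:
                    L           C
  init          7.543       0.421
  Δ            -1.068       1.602
  eq            6.475       2.023
  solve Keq expr → x = 0.534; check Q = 0.1975
Then add 1.107 M of L.
Step 2:
                    L           C
  init          7.582       2.023
  Δ           -0.1322      0.1983
  eq             7.45       2.221
  solve Keq expr → x = 0.06609; check Q = 0.1975
Then change container volume by factor 1.25 (V_new/V_old).
Step 3:
                    L           C
  init           5.96       1.777
  Δ          -0.08003        0.12
  eq             5.88       1.897
  solve Keq expr → x = 0.04002; check Q = 0.1975

x = 0.04002 M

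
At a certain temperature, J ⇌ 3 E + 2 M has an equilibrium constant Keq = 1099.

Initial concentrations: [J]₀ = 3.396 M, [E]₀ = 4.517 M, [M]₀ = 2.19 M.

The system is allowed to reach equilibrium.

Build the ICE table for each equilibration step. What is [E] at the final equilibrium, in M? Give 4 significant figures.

[E]_eq = 6.377 M

Q₀ = 130.2 vs Keq = 1099 ⇒ Q<K, forward
Step 1:
                  J         E         M
  init        3.396     4.517      2.19
  Δ           -0.62      1.86      1.24
  eq          2.776     6.377      3.43
  solve Keq expr → x = 0.62; check Q = 1099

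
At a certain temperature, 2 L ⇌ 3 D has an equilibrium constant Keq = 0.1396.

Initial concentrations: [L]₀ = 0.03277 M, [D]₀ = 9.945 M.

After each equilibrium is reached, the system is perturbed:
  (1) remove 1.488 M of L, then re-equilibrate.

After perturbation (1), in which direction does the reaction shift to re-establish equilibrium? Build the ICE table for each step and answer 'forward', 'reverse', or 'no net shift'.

Q₀ = 9.1593e+05 vs Keq = 0.1396 ⇒ Q>K, reverse
Step 1:
                   L          D
  init       0.03277      9.945
  Δ            5.543     -8.314
  eq           5.575      1.631
  solve Keq expr → x = -2.771; check Q = 0.1396
Then remove 1.488 M of L.
Step 2:
                   L          D
  init         4.087      1.631
  Δ           0.1778    -0.2668
  eq           4.265      1.364
  solve Keq expr → x = -0.08892; check Q = 0.1396

Direction: reverse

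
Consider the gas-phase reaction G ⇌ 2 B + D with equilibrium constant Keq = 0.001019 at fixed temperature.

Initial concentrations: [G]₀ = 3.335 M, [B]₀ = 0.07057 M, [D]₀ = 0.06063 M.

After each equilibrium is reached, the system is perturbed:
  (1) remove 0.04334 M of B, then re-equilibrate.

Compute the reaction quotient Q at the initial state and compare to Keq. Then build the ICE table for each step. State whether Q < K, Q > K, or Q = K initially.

Q₀ = 9.0538e-05 vs Keq = 0.001019 ⇒ Q<K, forward
Step 1:
                  G         B         D
  I           3.335   0.07057   0.06063
  C         -0.0512    0.1024    0.0512
  E           3.284     0.173    0.1118
  solve Keq expr → x = 0.0512; check Q = 0.001019
Then remove 0.04334 M of B.
Step 2:
                  G         B         D
  I           3.284    0.1296    0.1118
  C        -0.01591   0.03182   0.01591
  E           3.268    0.1615    0.1277
  solve Keq expr → x = 0.01591; check Q = 0.001019

Q₀ = 9.0538e-05; Q < K (proceeds forward)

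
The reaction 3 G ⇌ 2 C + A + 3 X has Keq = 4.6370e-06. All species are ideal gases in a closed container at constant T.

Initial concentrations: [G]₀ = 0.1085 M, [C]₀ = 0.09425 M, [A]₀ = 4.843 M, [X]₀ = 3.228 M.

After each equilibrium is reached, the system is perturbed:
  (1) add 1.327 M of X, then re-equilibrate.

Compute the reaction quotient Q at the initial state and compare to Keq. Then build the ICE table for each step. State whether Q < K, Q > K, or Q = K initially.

Q₀ = 1133 vs Keq = 4.6370e-06 ⇒ Q>K, reverse
Step 1:
                    G           C           A           X
  init         0.1085     0.09425       4.843       3.228
  Δ            0.1413    -0.09423    -0.04711     -0.1413
  eq           0.2498  2.2644e-05       4.796       3.087
  solve Keq expr → x = -0.04711; check Q = 4.6370e-06
Then add 1.327 M of X.
Step 2:
                    G           C           A           X
  init         0.2498  2.2644e-05       4.796       4.414
  Δ        1.4099e-05 -9.3996e-06 -4.6998e-06 -1.4099e-05
  eq           0.2499  1.3244e-05       4.796       4.414
  solve Keq expr → x = -4.6998e-06; check Q = 4.6370e-06

Q₀ = 1133; Q > K (proceeds reverse)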